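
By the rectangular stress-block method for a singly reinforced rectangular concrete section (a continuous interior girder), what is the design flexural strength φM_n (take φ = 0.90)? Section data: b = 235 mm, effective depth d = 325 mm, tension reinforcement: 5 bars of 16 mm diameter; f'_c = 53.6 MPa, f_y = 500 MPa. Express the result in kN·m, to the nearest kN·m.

A_s = 5 × 201 = 1005 mm².
T = A_s f_y = 1005 × 500 = 502500 N = 502.5 kN.
From C = T: a = T/(0.85 f'_c b) = 502500/(0.85 × 53.6 × 235) = 46.93 mm.
M_n = T(d − a/2) = 502.5 kN × (325 − 23.465) mm = 151.52 kN·m.
φM_n = 0.90 × 151.52 = 136.37 kN·m.

φM_n ≈ 136 kN·m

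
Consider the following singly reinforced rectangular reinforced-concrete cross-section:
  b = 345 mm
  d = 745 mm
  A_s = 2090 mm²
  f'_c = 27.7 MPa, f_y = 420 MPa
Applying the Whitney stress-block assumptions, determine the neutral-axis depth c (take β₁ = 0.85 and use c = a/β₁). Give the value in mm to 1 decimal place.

c ≈ 127.1 mm

T = A_s f_y = 2090 × 420 = 877800 N = 877.8 kN.
Setting C = 0.85 f'_c a b equal to T: a = 877800/(0.85 × 27.7 × 345) = 108.063 mm.
With β₁ = 0.85, c = a/β₁ = 108.063/0.85 = 127.1 mm.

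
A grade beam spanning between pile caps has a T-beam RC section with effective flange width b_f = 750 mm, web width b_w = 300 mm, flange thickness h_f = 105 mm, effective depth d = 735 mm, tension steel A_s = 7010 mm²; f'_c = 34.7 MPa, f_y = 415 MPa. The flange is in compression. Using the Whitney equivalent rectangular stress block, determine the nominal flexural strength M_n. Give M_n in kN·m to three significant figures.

Tension: T = A_s f_y = 7010 × 415 = 2909150 N.
Try a within the flange: a = T/(0.85 f'_c b_f) = 2909150/(0.85 × 34.7 × 750) = 131.51 mm.
a = 131.51 > h_f = 105 mm: the block extends into the web. Split into flange-overhang and web parts.
C_f = 0.85 f'_c (b_f − b_w) h_f = 0.85 × 34.7 × (750 − 300) × 105 = 1393639 N.
Remaining web compression depth: a_w = (T − C_f)/(0.85 f'_c b_w) = (2909150 − 1393639)/(0.85 × 34.7 × 300) = 171.27 mm.
M_n = C_f(d − h_f/2) + (T − C_f)(d − a_w/2) = 1393639 × (735 − 52.5) + 1515511 × (735 − 85.635) = 951.16 + 984.12 = 1935.28 × 10⁶ N·mm.
M_n = 1935.28 kN·m.

M_n ≈ 1940 kN·m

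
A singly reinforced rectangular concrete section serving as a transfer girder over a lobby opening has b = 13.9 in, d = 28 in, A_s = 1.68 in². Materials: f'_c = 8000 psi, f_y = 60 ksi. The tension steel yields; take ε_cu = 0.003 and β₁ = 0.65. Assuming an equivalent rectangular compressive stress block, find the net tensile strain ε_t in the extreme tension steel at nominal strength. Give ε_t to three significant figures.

a = A_s f_y/(0.85 f'_c b) = 1.066 in.
β₁ = 0.65, so c = a/β₁ = 1.066/0.65 = 1.640 in.
From the linear strain diagram with ε_cu = 0.003: ε_t = 0.003 (d − c)/c = 0.003 × (28 − 1.640)/1.640 = 0.0482.
Since ε_t ≥ 0.005, the section is tension-controlled.

ε_t ≈ 0.0482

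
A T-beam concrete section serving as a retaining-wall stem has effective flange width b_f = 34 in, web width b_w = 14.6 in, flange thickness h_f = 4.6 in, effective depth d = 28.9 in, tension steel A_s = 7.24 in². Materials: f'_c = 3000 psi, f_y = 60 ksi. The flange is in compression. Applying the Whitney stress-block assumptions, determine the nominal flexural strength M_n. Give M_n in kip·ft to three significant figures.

Tension: T = A_s f_y = 7.24 × 60 = 434.4 kips.
Try a within the flange: a = T/(0.85 f'_c b_f) = 434.4/(0.85 × 3 × 34) = 5.010 in.
a = 5.010 > h_f = 4.6 in: the block extends into the web. Split into flange-overhang and web parts.
C_f = 0.85 f'_c (b_f − b_w) h_f = 0.85 × 3 × (34 − 14.6) × 4.6 = 227.6 kips.
Remaining web compression depth: a_w = (T − C_f)/(0.85 f'_c b_w) = (434.4 − 227.6)/(0.85 × 3 × 14.6) = 5.555 in.
M_n = C_f(d − h_f/2) + (T − C_f)(d − a_w/2) = 227.6 × (28.9 − 2.3) + 206.8 × (28.9 − 2.7775) = 6054.2 + 5402.1 = 11456.3 kip·in.
M_n = 11456.3/12 = 954.69 kip·ft.

M_n ≈ 955 kip·ft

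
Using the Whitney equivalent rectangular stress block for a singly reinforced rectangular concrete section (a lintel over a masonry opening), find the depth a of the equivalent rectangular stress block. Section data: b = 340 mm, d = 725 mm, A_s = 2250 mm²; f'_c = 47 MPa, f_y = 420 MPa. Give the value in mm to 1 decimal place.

a ≈ 69.6 mm

T = A_s f_y = 2250 × 420 = 945000 N = 945 kN.
Setting C = 0.85 f'_c a b equal to T: a = 945000/(0.85 × 47 × 340) = 69.6 mm.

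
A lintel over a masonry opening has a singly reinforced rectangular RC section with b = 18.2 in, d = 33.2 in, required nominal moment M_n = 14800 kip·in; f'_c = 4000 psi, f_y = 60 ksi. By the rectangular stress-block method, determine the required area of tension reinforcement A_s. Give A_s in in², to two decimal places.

From M_n = 0.85 f'_c a b (d − a/2):
a = d − √(d² − 2M_n/(0.85 f'_c b)) = 33.2 − √(33.2² − 2 × 14800/(0.85 × 4 × 18.2)) = 8.222 in.
A_s = 0.85 f'_c a b / f_y = 0.85 × 4 × 8.222 × 18.2 / 60 = 8.480 in².

A_s ≈ 8.48 in²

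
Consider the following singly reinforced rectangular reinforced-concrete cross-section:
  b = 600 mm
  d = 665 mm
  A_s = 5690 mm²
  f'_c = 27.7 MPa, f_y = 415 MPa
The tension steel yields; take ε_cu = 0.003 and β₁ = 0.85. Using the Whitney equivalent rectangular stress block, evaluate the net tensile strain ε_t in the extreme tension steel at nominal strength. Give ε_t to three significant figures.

ε_t ≈ 0.00714

a = A_s f_y/(0.85 f'_c b) = 167.15 mm.
β₁ = 0.85, so c = a/β₁ = 167.15/0.85 = 196.65 mm.
From the linear strain diagram with ε_cu = 0.003: ε_t = 0.003 (d − c)/c = 0.003 × (665 − 196.65)/196.65 = 0.00714.
Since ε_t ≥ 0.005, the section is tension-controlled.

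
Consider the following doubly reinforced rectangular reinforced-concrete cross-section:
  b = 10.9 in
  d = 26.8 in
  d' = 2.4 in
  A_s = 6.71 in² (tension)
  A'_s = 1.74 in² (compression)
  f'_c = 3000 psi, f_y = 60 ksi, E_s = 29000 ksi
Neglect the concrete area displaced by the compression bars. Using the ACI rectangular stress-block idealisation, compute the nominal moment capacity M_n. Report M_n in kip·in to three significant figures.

Assume both steels yield.
a = (A_s − A'_s) f_y/(0.85 f'_c b) = (6.71 − 1.74) × 60/(0.85 × 3 × 10.9) = 10.729 in.
c = a/β₁ = 10.729/0.85 = 12.622 in; ε'_s = 0.003(c − d')/c = 0.0024 ≥ ε_y = 0.0021, so the compression steel yields.
M_n = (A_s − A'_s) f_y (d − a/2) + A'_s f_y (d − d') = 298.2 × (26.8 − 5.3645) + 104.4 × (26.8 − 2.4) = 6392.1 + 2547.4 = 8939.5 kip·in.

M_n ≈ 8940 kip·in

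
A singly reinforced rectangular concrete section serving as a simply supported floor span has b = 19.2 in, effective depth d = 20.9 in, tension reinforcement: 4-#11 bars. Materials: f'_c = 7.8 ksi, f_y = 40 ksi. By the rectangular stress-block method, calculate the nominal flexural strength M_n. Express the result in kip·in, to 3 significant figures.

A_s = 4 × 1.56 = 6.24 in².
T = A_s f_y = 6.24 × 40 = 249.6 kips.
a = T/(0.85 f'_c b) = 249.6/(0.85 × 7.8 × 19.2) = 1.961 in.
M_n = T(d − a/2) = 249.6 × (20.9 − 0.9805) = 4971.9 kip·in.

M_n ≈ 4970 kip·in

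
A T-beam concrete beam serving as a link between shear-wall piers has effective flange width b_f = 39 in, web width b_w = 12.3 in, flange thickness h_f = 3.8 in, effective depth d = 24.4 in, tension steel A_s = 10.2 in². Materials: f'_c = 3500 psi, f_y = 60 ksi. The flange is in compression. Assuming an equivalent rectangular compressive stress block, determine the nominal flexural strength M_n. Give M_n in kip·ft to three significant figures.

M_n ≈ 1090 kip·ft

Tension: T = A_s f_y = 10.2 × 60 = 612 kips.
Try a within the flange: a = T/(0.85 f'_c b_f) = 612/(0.85 × 3.5 × 39) = 5.275 in.
a = 5.275 > h_f = 3.8 in: the block extends into the web. Split into flange-overhang and web parts.
C_f = 0.85 f'_c (b_f − b_w) h_f = 0.85 × 3.5 × (39 − 12.3) × 3.8 = 301.8 kips.
Remaining web compression depth: a_w = (T − C_f)/(0.85 f'_c b_w) = (612 − 301.8)/(0.85 × 3.5 × 12.3) = 8.477 in.
M_n = C_f(d − h_f/2) + (T − C_f)(d − a_w/2) = 301.8 × (24.4 − 1.9) + 310.2 × (24.4 − 4.2385) = 6790.5 + 6254.1 = 13044.6 kip·in.
M_n = 13044.6/12 = 1087.05 kip·ft.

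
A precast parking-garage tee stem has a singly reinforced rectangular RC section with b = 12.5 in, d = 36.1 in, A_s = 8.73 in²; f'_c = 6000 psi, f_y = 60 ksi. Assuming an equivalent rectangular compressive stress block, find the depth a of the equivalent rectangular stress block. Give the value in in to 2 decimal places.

a ≈ 8.22 in

T = A_s f_y = 8.73 × 60 = 523.8 kips.
a = T/(0.85 f'_c b) = 523.8/(0.85 × 6 × 12.5) = 8.22 in.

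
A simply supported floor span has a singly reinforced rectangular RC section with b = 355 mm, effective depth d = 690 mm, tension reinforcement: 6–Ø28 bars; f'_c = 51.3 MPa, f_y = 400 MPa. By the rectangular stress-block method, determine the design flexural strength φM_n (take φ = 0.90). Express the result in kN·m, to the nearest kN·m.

φM_n ≈ 855 kN·m

A_s = 6 × 616 = 3696 mm².
T = A_s f_y = 3696 × 400 = 1478400 N = 1478.4 kN.
From C = T: a = T/(0.85 f'_c b) = 1478400/(0.85 × 51.3 × 355) = 95.51 mm.
M_n = T(d − a/2) = 1478.4 kN × (690 − 47.755) mm = 949.50 kN·m.
φM_n = 0.90 × 949.50 = 854.55 kN·m.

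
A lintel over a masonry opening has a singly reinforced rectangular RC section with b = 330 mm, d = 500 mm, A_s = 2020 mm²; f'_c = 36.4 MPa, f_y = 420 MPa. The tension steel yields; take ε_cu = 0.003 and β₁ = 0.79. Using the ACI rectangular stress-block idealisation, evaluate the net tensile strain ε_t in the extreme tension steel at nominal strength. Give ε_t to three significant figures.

ε_t ≈ 0.0113

a = A_s f_y/(0.85 f'_c b) = 83.09 mm.
β₁ = 0.79, so c = a/β₁ = 83.09/0.79 = 105.18 mm.
From the linear strain diagram with ε_cu = 0.003: ε_t = 0.003 (d − c)/c = 0.003 × (500 − 105.18)/105.18 = 0.0113.
Since ε_t ≥ 0.005, the section is tension-controlled.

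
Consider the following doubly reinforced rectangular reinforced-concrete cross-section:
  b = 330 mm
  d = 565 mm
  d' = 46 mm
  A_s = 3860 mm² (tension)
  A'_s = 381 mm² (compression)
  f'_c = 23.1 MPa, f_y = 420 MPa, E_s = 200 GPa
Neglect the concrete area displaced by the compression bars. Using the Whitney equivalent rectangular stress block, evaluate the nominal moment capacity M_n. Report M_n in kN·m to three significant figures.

M_n ≈ 744 kN·m

Assume both tension and compression steel yield.
Net tension couple steel: A_s − A'_s = 3479 mm².
a = (A_s − A'_s) f_y / (0.85 f'_c b) = 1461180/(0.85 × 23.1 × 330) = 225.51 mm.
c = a/β₁ = 225.51/0.85 = 265.31 mm; ε'_s = 0.003(c − d')/c = 0.0025 ≥ f_y/E_s = 0.0021, so compression steel does yield.
M_n = (A_s − A'_s) f_y (d − a/2) + A'_s f_y (d − d') = [1461180 × (565 − 112.755) + 160020 × (565 − 46)] × 10⁻⁶ = 660.81 + 83.05 = 743.86 kN·m.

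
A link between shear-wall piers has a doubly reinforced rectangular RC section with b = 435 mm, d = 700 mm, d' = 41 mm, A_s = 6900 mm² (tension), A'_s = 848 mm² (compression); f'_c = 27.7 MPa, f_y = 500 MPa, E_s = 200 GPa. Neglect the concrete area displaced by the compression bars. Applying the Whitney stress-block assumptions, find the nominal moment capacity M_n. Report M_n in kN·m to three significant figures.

Assume both tension and compression steel yield.
Net tension couple steel: A_s − A'_s = 6052 mm².
a = (A_s − A'_s) f_y / (0.85 f'_c b) = 3026000/(0.85 × 27.7 × 435) = 295.45 mm.
c = a/β₁ = 295.45/0.85 = 347.59 mm; ε'_s = 0.003(c − d')/c = 0.0026 ≥ f_y/E_s = 0.0025, so compression steel does yield.
M_n = (A_s − A'_s) f_y (d − a/2) + A'_s f_y (d − d') = [3026000 × (700 − 147.725) + 424000 × (700 − 41)] × 10⁻⁶ = 1671.18 + 279.42 = 1950.60 kN·m.

M_n ≈ 1950 kN·m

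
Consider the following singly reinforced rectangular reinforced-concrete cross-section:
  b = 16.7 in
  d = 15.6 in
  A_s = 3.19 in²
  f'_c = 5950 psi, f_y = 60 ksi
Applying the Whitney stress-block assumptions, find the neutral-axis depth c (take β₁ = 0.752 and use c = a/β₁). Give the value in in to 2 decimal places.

T = A_s f_y = 3.19 × 60 = 191.4 kips.
a = T/(0.85 f'_c b) = 191.4/(0.85 × 5.95 × 16.7) = 2.2662 in.
With β₁ = 0.752, c = a/β₁ = 2.2662/0.752 = 3.01 in.

c ≈ 3.01 in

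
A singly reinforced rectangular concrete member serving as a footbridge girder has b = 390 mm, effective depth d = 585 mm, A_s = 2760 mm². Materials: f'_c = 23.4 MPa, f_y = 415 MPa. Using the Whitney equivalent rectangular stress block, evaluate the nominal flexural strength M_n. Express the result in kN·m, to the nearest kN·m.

T = A_s f_y = 2760 × 415 = 1145400 N = 1145.4 kN.
From C = T: a = T/(0.85 f'_c b) = 1145400/(0.85 × 23.4 × 390) = 147.66 mm.
M_n = T(d − a/2) = 1145.4 kN × (585 − 73.83) mm = 585.49 kN·m.

M_n ≈ 585 kN·m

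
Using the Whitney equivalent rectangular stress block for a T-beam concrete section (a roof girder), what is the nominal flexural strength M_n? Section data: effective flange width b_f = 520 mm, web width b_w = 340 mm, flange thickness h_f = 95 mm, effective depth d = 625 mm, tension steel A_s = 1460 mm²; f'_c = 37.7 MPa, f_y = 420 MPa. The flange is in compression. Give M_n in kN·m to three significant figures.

M_n ≈ 372 kN·m

Tension: T = A_s f_y = 1460 × 420 = 613200 N.
Try a within the flange: a = T/(0.85 f'_c b_f) = 613200/(0.85 × 37.7 × 520) = 36.80 mm.
Since a = 36.80 ≤ h_f = 95 mm, the stress block lies entirely in the flange; analyse as a rectangular beam of width b_f.
M_n = T(d − a/2) = 613200 × (625 − 18.4) = 371.97 × 10⁶ N·mm.
M_n = 371.97 kN·m.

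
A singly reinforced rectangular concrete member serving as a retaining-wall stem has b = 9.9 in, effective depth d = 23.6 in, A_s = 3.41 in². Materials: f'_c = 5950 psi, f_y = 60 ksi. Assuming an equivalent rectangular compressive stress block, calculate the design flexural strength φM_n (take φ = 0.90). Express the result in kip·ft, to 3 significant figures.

φM_n ≈ 331 kip·ft

T = A_s f_y = 3.41 × 60 = 204.6 kips.
a = T/(0.85 f'_c b) = 204.6/(0.85 × 5.95 × 9.9) = 4.086 in.
M_n = T(d − a/2) = 204.6 × (23.6 − 2.043) = 4410.6 kip·in = 4410.6/12 = 367.55 kip·ft.
φM_n = 0.90 × 367.55 = 330.80 kip·ft.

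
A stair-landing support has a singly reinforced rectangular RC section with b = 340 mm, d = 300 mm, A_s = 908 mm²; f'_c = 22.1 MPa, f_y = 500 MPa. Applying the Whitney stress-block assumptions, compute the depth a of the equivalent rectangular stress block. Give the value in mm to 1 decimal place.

a ≈ 71.1 mm

T = A_s f_y = 908 × 500 = 454000 N = 454 kN.
Setting C = 0.85 f'_c a b equal to T: a = 454000/(0.85 × 22.1 × 340) = 71.1 mm.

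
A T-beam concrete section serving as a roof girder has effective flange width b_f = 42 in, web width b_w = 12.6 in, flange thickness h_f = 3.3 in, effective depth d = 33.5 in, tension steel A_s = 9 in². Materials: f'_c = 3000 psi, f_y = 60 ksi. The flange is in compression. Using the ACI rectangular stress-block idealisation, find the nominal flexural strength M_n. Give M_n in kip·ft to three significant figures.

M_n ≈ 1360 kip·ft

Tension: T = A_s f_y = 9 × 60 = 540 kips.
Try a within the flange: a = T/(0.85 f'_c b_f) = 540/(0.85 × 3 × 42) = 5.042 in.
a = 5.042 > h_f = 3.3 in: the block extends into the web. Split into flange-overhang and web parts.
C_f = 0.85 f'_c (b_f − b_w) h_f = 0.85 × 3 × (42 − 12.6) × 3.3 = 247.4 kips.
Remaining web compression depth: a_w = (T − C_f)/(0.85 f'_c b_w) = (540 − 247.4)/(0.85 × 3 × 12.6) = 9.107 in.
M_n = C_f(d − h_f/2) + (T − C_f)(d − a_w/2) = 247.4 × (33.5 − 1.65) + 292.6 × (33.5 − 4.5535) = 7879.7 + 8469.7 = 16349.4 kip·in.
M_n = 16349.4/12 = 1362.45 kip·ft.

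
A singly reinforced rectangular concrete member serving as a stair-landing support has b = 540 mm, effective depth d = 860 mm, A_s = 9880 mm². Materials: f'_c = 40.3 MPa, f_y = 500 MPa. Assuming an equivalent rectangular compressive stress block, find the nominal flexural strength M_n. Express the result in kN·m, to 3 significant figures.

M_n ≈ 3590 kN·m

T = A_s f_y = 9880 × 500 = 4940000 N = 4940 kN.
From C = T: a = T/(0.85 f'_c b) = 4940000/(0.85 × 40.3 × 540) = 267.06 mm.
M_n = T(d − a/2) = 4940 kN × (860 − 133.53) mm = 3588.76 kN·m.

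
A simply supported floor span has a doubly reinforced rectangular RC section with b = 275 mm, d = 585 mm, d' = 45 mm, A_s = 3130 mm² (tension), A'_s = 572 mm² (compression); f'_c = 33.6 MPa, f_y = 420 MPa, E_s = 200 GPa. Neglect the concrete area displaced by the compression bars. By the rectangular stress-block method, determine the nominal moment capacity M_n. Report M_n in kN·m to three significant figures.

M_n ≈ 685 kN·m

Assume both tension and compression steel yield.
Net tension couple steel: A_s − A'_s = 2558 mm².
a = (A_s − A'_s) f_y / (0.85 f'_c b) = 1074360/(0.85 × 33.6 × 275) = 136.79 mm.
c = a/β₁ = 136.79/0.81 = 168.88 mm; ε'_s = 0.003(c − d')/c = 0.0022 ≥ f_y/E_s = 0.0021, so compression steel does yield.
M_n = (A_s − A'_s) f_y (d − a/2) + A'_s f_y (d − d') = [1074360 × (585 − 68.395) + 240240 × (585 − 45)] × 10⁻⁶ = 555.02 + 129.73 = 684.75 kN·m.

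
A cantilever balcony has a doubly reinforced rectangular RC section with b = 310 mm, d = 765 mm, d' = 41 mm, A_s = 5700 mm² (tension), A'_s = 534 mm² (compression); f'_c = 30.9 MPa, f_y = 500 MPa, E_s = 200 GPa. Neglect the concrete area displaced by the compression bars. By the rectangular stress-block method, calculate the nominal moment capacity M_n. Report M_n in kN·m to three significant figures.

Assume both tension and compression steel yield.
Net tension couple steel: A_s − A'_s = 5166 mm².
a = (A_s − A'_s) f_y / (0.85 f'_c b) = 2583000/(0.85 × 30.9 × 310) = 317.24 mm.
c = a/β₁ = 317.24/0.829 = 382.68 mm; ε'_s = 0.003(c − d')/c = 0.0027 ≥ f_y/E_s = 0.0025, so compression steel does yield.
M_n = (A_s − A'_s) f_y (d − a/2) + A'_s f_y (d − d') = [2583000 × (765 − 158.62) + 267000 × (765 − 41)] × 10⁻⁶ = 1566.28 + 193.31 = 1759.59 kN·m.

M_n ≈ 1760 kN·m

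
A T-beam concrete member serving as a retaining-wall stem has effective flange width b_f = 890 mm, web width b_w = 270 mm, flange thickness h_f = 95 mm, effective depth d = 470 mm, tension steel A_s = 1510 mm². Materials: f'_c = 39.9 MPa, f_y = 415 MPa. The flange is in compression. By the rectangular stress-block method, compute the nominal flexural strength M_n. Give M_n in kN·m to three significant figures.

Tension: T = A_s f_y = 1510 × 415 = 626650 N.
Try a within the flange: a = T/(0.85 f'_c b_f) = 626650/(0.85 × 39.9 × 890) = 20.76 mm.
Since a = 20.76 ≤ h_f = 95 mm, the stress block lies entirely in the flange; analyse as a rectangular beam of width b_f.
M_n = T(d − a/2) = 626650 × (470 − 10.38) = 288.02 × 10⁶ N·mm.
M_n = 288.02 kN·m.

M_n ≈ 288 kN·m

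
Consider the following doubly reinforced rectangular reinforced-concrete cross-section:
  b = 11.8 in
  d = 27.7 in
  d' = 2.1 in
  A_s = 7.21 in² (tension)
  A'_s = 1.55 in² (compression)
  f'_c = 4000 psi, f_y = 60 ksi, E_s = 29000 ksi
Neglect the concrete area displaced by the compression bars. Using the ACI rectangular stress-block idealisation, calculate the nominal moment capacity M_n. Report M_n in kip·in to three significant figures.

Assume both steels yield.
a = (A_s − A'_s) f_y/(0.85 f'_c b) = (7.21 − 1.55) × 60/(0.85 × 4 × 11.8) = 8.465 in.
c = a/β₁ = 8.465/0.85 = 9.959 in; ε'_s = 0.003(c − d')/c = 0.0024 ≥ ε_y = 0.0021, so the compression steel yields.
M_n = (A_s − A'_s) f_y (d − a/2) + A'_s f_y (d − d') = 339.6 × (27.7 − 4.2325) + 93 × (27.7 − 2.1) = 7969.6 + 2380.8 = 10350.4 kip·in.

M_n ≈ 10400 kip·in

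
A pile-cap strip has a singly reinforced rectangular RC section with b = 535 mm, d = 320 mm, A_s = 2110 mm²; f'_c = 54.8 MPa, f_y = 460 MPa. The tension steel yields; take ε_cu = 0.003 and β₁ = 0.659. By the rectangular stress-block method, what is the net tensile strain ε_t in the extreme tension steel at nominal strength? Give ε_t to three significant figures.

ε_t ≈ 0.0132

a = A_s f_y/(0.85 f'_c b) = 38.95 mm.
β₁ = 0.659, so c = a/β₁ = 38.95/0.659 = 59.10 mm.
From the linear strain diagram with ε_cu = 0.003: ε_t = 0.003 (d − c)/c = 0.003 × (320 − 59.10)/59.10 = 0.0132.
Since ε_t ≥ 0.005, the section is tension-controlled.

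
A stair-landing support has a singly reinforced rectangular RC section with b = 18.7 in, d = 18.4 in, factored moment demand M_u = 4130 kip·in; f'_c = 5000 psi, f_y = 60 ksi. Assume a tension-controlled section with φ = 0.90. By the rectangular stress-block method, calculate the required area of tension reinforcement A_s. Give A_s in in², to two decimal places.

M_n = M_u/φ = 4130/0.90 = 4588.89 kip·in.
From M_n = 0.85 f'_c a b (d − a/2):
a = d − √(d² − 2M_n/(0.85 f'_c b)) = 18.4 − √(18.4² − 2 × 4588.89/(0.85 × 5 × 18.7)) = 3.464 in.
A_s = 0.85 f'_c a b / f_y = 0.85 × 5 × 3.464 × 18.7 / 60 = 4.588 in².

A_s ≈ 4.59 in²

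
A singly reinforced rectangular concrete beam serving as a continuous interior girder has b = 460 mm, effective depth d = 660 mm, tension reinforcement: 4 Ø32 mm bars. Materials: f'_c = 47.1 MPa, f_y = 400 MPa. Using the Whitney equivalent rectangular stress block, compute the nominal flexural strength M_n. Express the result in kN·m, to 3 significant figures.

M_n ≈ 804 kN·m

A_s = 4 × 804 = 3216 mm².
T = A_s f_y = 3216 × 400 = 1286400 N = 1286.4 kN.
From C = T: a = T/(0.85 f'_c b) = 1286400/(0.85 × 47.1 × 460) = 69.85 mm.
M_n = T(d − a/2) = 1286.4 kN × (660 − 34.925) mm = 804.10 kN·m.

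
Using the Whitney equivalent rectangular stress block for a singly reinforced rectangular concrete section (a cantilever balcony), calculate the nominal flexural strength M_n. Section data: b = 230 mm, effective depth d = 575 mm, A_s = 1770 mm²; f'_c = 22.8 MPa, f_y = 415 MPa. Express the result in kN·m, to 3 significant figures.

M_n ≈ 362 kN·m

T = A_s f_y = 1770 × 415 = 734550 N = 734.55 kN.
From C = T: a = T/(0.85 f'_c b) = 734550/(0.85 × 22.8 × 230) = 164.79 mm.
M_n = T(d − a/2) = 734.55 kN × (575 − 82.395) mm = 361.84 kN·m.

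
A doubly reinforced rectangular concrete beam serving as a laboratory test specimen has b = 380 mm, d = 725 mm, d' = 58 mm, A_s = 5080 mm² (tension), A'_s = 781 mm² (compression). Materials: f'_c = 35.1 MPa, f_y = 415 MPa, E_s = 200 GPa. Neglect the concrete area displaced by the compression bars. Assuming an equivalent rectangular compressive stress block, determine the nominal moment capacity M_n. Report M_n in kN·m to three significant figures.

Assume both tension and compression steel yield.
Net tension couple steel: A_s − A'_s = 4299 mm².
a = (A_s − A'_s) f_y / (0.85 f'_c b) = 1784085/(0.85 × 35.1 × 380) = 157.36 mm.
c = a/β₁ = 157.36/0.799 = 196.95 mm; ε'_s = 0.003(c − d')/c = 0.0021 ≥ f_y/E_s = 0.0021, so compression steel does yield.
M_n = (A_s − A'_s) f_y (d − a/2) + A'_s f_y (d − d') = [1784085 × (725 − 78.68) + 324115 × (725 − 58)] × 10⁻⁶ = 1153.09 + 216.18 = 1369.27 kN·m.

M_n ≈ 1370 kN·m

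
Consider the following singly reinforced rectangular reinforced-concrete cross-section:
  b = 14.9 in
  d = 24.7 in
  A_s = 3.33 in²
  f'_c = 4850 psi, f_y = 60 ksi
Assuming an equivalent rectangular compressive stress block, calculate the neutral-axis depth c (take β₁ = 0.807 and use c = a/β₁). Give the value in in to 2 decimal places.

c ≈ 4.03 in

T = A_s f_y = 3.33 × 60 = 199.8 kips.
a = T/(0.85 f'_c b) = 199.8/(0.85 × 4.85 × 14.9) = 3.2527 in.
With β₁ = 0.807, c = a/β₁ = 3.2527/0.807 = 4.03 in.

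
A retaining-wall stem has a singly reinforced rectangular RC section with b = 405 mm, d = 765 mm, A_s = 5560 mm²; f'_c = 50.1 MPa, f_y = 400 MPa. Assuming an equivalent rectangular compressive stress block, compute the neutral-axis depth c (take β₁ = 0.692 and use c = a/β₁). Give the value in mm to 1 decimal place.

c ≈ 186.3 mm

T = A_s f_y = 5560 × 400 = 2224000 N = 2224 kN.
Setting C = 0.85 f'_c a b equal to T: a = 2224000/(0.85 × 50.1 × 405) = 128.951 mm.
With β₁ = 0.692, c = a/β₁ = 128.951/0.692 = 186.3 mm.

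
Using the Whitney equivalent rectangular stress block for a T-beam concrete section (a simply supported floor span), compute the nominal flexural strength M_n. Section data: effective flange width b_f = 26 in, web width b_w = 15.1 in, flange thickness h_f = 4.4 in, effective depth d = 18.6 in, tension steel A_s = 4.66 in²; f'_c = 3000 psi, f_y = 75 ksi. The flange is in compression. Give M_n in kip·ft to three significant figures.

Tension: T = A_s f_y = 4.66 × 75 = 349.5 kips.
Try a within the flange: a = T/(0.85 f'_c b_f) = 349.5/(0.85 × 3 × 26) = 5.271 in.
a = 5.271 > h_f = 4.4 in: the block extends into the web. Split into flange-overhang and web parts.
C_f = 0.85 f'_c (b_f − b_w) h_f = 0.85 × 3 × (26 − 15.1) × 4.4 = 122.3 kips.
Remaining web compression depth: a_w = (T − C_f)/(0.85 f'_c b_w) = (349.5 − 122.3)/(0.85 × 3 × 15.1) = 5.901 in.
M_n = C_f(d − h_f/2) + (T − C_f)(d − a_w/2) = 122.3 × (18.6 − 2.2) + 227.2 × (18.6 − 2.9505) = 2005.7 + 3555.6 = 5561.3 kip·in.
M_n = 5561.3/12 = 463.44 kip·ft.

M_n ≈ 463 kip·ft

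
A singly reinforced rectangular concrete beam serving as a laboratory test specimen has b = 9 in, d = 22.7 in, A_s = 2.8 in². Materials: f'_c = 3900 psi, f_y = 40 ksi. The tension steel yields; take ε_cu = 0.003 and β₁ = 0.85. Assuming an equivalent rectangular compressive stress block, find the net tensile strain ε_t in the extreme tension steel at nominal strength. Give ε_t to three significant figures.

a = A_s f_y/(0.85 f'_c b) = 3.754 in.
β₁ = 0.85, so c = a/β₁ = 3.754/0.85 = 4.416 in.
From the linear strain diagram with ε_cu = 0.003: ε_t = 0.003 (d − c)/c = 0.003 × (22.7 − 4.416)/4.416 = 0.0124.
Since ε_t ≥ 0.005, the section is tension-controlled.

ε_t ≈ 0.0124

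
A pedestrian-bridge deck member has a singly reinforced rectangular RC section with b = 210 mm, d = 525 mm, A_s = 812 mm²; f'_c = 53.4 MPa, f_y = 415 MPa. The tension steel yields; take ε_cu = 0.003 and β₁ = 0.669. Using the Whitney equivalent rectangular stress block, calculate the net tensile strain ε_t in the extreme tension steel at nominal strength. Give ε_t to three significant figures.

ε_t ≈ 0.0268

a = A_s f_y/(0.85 f'_c b) = 35.35 mm.
β₁ = 0.669, so c = a/β₁ = 35.35/0.669 = 52.84 mm.
From the linear strain diagram with ε_cu = 0.003: ε_t = 0.003 (d − c)/c = 0.003 × (525 − 52.84)/52.84 = 0.0268.
Since ε_t ≥ 0.005, the section is tension-controlled.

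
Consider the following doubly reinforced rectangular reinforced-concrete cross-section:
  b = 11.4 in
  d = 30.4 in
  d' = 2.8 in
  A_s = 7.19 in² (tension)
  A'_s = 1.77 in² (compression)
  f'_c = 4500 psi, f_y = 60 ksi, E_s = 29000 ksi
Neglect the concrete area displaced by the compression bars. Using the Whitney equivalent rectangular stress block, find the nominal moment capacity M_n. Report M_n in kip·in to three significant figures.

M_n ≈ 11600 kip·in

Assume both steels yield.
a = (A_s − A'_s) f_y/(0.85 f'_c b) = (7.19 − 1.77) × 60/(0.85 × 4.5 × 11.4) = 7.458 in.
c = a/β₁ = 7.458/0.825 = 9.040 in; ε'_s = 0.003(c − d')/c = 0.0021 ≥ ε_y = 0.0021, so the compression steel yields.
M_n = (A_s − A'_s) f_y (d − a/2) + A'_s f_y (d − d') = 325.2 × (30.4 − 3.729) + 106.2 × (30.4 − 2.8) = 8673.4 + 2931.1 = 11604.5 kip·in.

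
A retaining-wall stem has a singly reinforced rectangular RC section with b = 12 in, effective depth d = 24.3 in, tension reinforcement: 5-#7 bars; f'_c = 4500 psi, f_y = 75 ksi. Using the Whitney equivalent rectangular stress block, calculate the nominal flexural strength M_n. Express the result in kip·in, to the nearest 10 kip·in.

A_s = 5 × 0.6 = 3 in².
T = A_s f_y = 3 × 75 = 225 kips.
a = T/(0.85 f'_c b) = 225/(0.85 × 4.5 × 12) = 4.902 in.
M_n = T(d − a/2) = 225 × (24.3 − 2.451) = 4916.0 kip·in.

M_n ≈ 4920 kip·in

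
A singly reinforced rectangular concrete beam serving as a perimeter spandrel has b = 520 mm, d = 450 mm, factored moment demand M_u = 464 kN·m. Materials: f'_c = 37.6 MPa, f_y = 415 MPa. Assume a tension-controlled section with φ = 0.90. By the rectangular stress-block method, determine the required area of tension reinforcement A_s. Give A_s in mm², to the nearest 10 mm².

M_n = M_u/φ = 464/0.90 = 515.556 kN·m.
With M_n = 0.85 f'_c a b (d − a/2), solve the quadratic for a:
a = d − √(d² − 2M_n/(0.85 f'_c b)) = 450 − √(450² − 2 × 515.556×10⁶/(0.85 × 37.6 × 520)) = 75.22 mm.
A_s = 0.85 f'_c a b / f_y = 0.85 × 37.6 × 75.22 × 520 / 415 = 3012.3 mm².

A_s ≈ 3010 mm²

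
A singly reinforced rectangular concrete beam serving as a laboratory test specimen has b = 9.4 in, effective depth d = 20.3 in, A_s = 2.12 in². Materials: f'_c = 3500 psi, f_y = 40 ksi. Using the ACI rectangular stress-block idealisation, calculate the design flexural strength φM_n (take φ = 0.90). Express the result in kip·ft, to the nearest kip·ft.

φM_n ≈ 119 kip·ft

T = A_s f_y = 2.12 × 40 = 84.8 kips.
a = T/(0.85 f'_c b) = 84.8/(0.85 × 3.5 × 9.4) = 3.032 in.
M_n = T(d − a/2) = 84.8 × (20.3 − 1.516) = 1592.9 kip·in = 1592.9/12 = 132.74 kip·ft.
φM_n = 0.90 × 132.74 = 119.47 kip·ft.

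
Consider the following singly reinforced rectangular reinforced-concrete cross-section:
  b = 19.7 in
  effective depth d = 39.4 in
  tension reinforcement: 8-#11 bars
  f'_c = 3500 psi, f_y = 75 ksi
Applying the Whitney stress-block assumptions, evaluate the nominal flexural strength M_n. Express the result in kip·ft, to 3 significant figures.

A_s = 8 × 1.56 = 12.48 in².
T = A_s f_y = 12.48 × 75 = 936 kips.
a = T/(0.85 f'_c b) = 936/(0.85 × 3.5 × 19.7) = 15.971 in.
M_n = T(d − a/2) = 936 × (39.4 − 7.9855) = 29404.0 kip·in = 29404.0/12 = 2450.33 kip·ft.

M_n ≈ 2450 kip·ft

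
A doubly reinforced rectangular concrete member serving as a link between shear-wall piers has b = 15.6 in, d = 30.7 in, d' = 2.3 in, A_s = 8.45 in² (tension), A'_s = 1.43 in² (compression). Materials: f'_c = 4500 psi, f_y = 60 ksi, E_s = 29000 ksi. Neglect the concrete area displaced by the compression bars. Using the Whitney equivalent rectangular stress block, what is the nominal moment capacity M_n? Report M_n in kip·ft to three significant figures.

Assume both steels yield.
a = (A_s − A'_s) f_y/(0.85 f'_c b) = (8.45 − 1.43) × 60/(0.85 × 4.5 × 15.6) = 7.059 in.
c = a/β₁ = 7.059/0.825 = 8.556 in; ε'_s = 0.003(c − d')/c = 0.0022 ≥ ε_y = 0.0021, so the compression steel yields.
M_n = (A_s − A'_s) f_y (d − a/2) + A'_s f_y (d − d') = 421.2 × (30.7 − 3.5295) + 85.8 × (30.7 − 2.3) = 11444.2 + 2436.7 = 13880.9 kip·in = 13880.9/12 = 1156.74 kip·ft.

M_n ≈ 1160 kip·ft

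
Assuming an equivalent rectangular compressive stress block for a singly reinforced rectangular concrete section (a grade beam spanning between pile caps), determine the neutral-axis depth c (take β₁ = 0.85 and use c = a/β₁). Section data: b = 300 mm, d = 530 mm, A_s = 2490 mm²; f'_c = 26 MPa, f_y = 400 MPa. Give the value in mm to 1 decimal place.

T = A_s f_y = 2490 × 400 = 996000 N = 996 kN.
Setting C = 0.85 f'_c a b equal to T: a = 996000/(0.85 × 26 × 300) = 150.226 mm.
With β₁ = 0.85, c = a/β₁ = 150.226/0.85 = 176.7 mm.

c ≈ 176.7 mm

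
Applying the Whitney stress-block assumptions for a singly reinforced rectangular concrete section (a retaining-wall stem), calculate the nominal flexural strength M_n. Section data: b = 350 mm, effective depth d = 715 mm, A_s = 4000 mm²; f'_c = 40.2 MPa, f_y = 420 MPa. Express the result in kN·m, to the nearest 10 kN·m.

M_n ≈ 1080 kN·m

T = A_s f_y = 4000 × 420 = 1680000 N = 1680 kN.
From C = T: a = T/(0.85 f'_c b) = 1680000/(0.85 × 40.2 × 350) = 140.47 mm.
M_n = T(d − a/2) = 1680 kN × (715 − 70.235) mm = 1083.21 kN·m.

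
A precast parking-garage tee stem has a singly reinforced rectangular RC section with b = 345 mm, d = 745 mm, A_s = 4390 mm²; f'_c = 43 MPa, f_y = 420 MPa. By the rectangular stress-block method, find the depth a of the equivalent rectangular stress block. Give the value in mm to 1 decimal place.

a ≈ 146.2 mm

T = A_s f_y = 4390 × 420 = 1843800 N = 1843.8 kN.
Setting C = 0.85 f'_c a b equal to T: a = 1843800/(0.85 × 43 × 345) = 146.2 mm.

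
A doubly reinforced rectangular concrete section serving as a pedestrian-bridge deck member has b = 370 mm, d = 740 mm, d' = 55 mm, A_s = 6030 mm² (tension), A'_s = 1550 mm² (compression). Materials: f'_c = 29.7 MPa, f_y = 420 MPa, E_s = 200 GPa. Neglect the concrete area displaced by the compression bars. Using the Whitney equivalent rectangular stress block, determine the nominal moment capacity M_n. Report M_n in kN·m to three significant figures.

Assume both tension and compression steel yield.
Net tension couple steel: A_s − A'_s = 4480 mm².
a = (A_s − A'_s) f_y / (0.85 f'_c b) = 1881600/(0.85 × 29.7 × 370) = 201.44 mm.
c = a/β₁ = 201.44/0.838 = 240.38 mm; ε'_s = 0.003(c − d')/c = 0.0023 ≥ f_y/E_s = 0.0021, so compression steel does yield.
M_n = (A_s − A'_s) f_y (d − a/2) + A'_s f_y (d − d') = [1881600 × (740 − 100.72) + 651000 × (740 − 55)] × 10⁻⁶ = 1202.87 + 445.94 = 1648.81 kN·m.

M_n ≈ 1650 kN·m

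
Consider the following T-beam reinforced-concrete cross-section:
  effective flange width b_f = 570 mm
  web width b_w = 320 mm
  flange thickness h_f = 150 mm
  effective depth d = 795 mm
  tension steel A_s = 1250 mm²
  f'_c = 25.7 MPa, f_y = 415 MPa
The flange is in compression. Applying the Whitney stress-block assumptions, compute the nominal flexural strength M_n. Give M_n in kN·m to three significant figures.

Tension: T = A_s f_y = 1250 × 415 = 518750 N.
Try a within the flange: a = T/(0.85 f'_c b_f) = 518750/(0.85 × 25.7 × 570) = 41.66 mm.
Since a = 41.66 ≤ h_f = 150 mm, the stress block lies entirely in the flange; analyse as a rectangular beam of width b_f.
M_n = T(d − a/2) = 518750 × (795 − 20.83) = 401.60 × 10⁶ N·mm.
M_n = 401.60 kN·m.

M_n ≈ 402 kN·m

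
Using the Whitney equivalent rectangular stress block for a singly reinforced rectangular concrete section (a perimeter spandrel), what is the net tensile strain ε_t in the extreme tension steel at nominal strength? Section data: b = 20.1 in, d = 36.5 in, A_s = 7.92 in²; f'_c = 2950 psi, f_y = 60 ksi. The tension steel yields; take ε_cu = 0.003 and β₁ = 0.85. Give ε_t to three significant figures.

a = A_s f_y/(0.85 f'_c b) = 9.428 in.
β₁ = 0.85, so c = a/β₁ = 9.428/0.85 = 11.092 in.
From the linear strain diagram with ε_cu = 0.003: ε_t = 0.003 (d − c)/c = 0.003 × (36.5 − 11.092)/11.092 = 0.00687.
Since ε_t ≥ 0.005, the section is tension-controlled.

ε_t ≈ 0.00687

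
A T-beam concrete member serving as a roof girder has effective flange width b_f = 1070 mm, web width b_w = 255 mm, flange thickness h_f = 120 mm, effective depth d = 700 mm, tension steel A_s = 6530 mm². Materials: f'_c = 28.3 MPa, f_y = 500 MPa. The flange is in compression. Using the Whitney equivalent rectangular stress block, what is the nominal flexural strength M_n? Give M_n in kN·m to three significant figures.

Tension: T = A_s f_y = 6530 × 500 = 3265000 N.
Try a within the flange: a = T/(0.85 f'_c b_f) = 3265000/(0.85 × 28.3 × 1070) = 126.85 mm.
a = 126.85 > h_f = 120 mm: the block extends into the web. Split into flange-overhang and web parts.
C_f = 0.85 f'_c (b_f − b_w) h_f = 0.85 × 28.3 × (1070 − 255) × 120 = 2352579 N.
Remaining web compression depth: a_w = (T − C_f)/(0.85 f'_c b_w) = (3265000 − 2352579)/(0.85 × 28.3 × 255) = 148.75 mm.
M_n = C_f(d − h_f/2) + (T − C_f)(d − a_w/2) = 2352579 × (700 − 60) + 912421 × (700 − 74.375) = 1505.65 + 570.83 = 2076.48 × 10⁶ N·mm.
M_n = 2076.48 kN·m.

M_n ≈ 2080 kN·m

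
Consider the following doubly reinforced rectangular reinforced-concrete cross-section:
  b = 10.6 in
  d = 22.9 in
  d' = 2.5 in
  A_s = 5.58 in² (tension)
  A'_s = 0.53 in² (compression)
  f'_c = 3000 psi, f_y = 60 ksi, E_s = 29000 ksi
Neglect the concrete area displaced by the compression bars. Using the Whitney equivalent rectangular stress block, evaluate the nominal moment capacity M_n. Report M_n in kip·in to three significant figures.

Assume both steels yield.
a = (A_s − A'_s) f_y/(0.85 f'_c b) = (5.58 − 0.53) × 60/(0.85 × 3 × 10.6) = 11.210 in.
c = a/β₁ = 11.210/0.85 = 13.188 in; ε'_s = 0.003(c − d')/c = 0.0024 ≥ ε_y = 0.0021, so the compression steel yields.
M_n = (A_s − A'_s) f_y (d − a/2) + A'_s f_y (d − d') = 303 × (22.9 − 5.605) + 31.8 × (22.9 − 2.5) = 5240.4 + 648.7 = 5889.1 kip·in.

M_n ≈ 5890 kip·in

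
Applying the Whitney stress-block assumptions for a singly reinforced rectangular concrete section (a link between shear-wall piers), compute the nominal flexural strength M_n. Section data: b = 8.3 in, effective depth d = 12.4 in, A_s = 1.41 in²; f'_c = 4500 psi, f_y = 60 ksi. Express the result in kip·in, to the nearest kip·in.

M_n ≈ 936 kip·in

T = A_s f_y = 1.41 × 60 = 84.6 kips.
a = T/(0.85 f'_c b) = 84.6/(0.85 × 4.5 × 8.3) = 2.665 in.
M_n = T(d − a/2) = 84.6 × (12.4 − 1.3325) = 936.3 kip·in.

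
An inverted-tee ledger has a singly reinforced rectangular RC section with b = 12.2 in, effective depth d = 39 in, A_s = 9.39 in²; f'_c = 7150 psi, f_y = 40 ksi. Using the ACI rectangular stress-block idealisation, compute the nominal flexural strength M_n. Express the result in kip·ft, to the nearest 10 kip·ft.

T = A_s f_y = 9.39 × 40 = 375.6 kips.
a = T/(0.85 f'_c b) = 375.6/(0.85 × 7.15 × 12.2) = 5.066 in.
M_n = T(d − a/2) = 375.6 × (39 − 2.533) = 13697.0 kip·in = 13697.0/12 = 1141.42 kip·ft.

M_n ≈ 1140 kip·ft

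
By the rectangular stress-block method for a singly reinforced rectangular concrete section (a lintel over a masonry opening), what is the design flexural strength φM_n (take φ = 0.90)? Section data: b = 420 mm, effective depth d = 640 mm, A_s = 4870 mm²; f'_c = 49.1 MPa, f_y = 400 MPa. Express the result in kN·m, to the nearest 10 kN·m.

φM_n ≈ 1020 kN·m

T = A_s f_y = 4870 × 400 = 1948000 N = 1948 kN.
From C = T: a = T/(0.85 f'_c b) = 1948000/(0.85 × 49.1 × 420) = 111.13 mm.
M_n = T(d − a/2) = 1948 kN × (640 − 55.565) mm = 1138.48 kN·m.
φM_n = 0.90 × 1138.48 = 1024.63 kN·m.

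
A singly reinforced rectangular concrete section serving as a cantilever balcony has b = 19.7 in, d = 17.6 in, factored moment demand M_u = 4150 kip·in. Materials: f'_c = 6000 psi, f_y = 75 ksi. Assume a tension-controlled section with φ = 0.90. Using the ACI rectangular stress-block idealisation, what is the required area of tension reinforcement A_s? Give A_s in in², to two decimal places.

A_s ≈ 3.80 in²

M_n = M_u/φ = 4150/0.90 = 4611.11 kip·in.
From M_n = 0.85 f'_c a b (d − a/2):
a = d − √(d² − 2M_n/(0.85 f'_c b)) = 17.6 − √(17.6² − 2 × 4611.11/(0.85 × 6 × 19.7)) = 2.836 in.
A_s = 0.85 f'_c a b / f_y = 0.85 × 6 × 2.836 × 19.7 / 75 = 3.799 in².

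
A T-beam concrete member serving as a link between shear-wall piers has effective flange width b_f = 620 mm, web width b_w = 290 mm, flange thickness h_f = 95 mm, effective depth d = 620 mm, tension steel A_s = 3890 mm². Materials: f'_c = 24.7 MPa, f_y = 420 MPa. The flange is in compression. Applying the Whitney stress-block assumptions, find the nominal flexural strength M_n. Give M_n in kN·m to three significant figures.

M_n ≈ 904 kN·m

Tension: T = A_s f_y = 3890 × 420 = 1633800 N.
Try a within the flange: a = T/(0.85 f'_c b_f) = 1633800/(0.85 × 24.7 × 620) = 125.51 mm.
a = 125.51 > h_f = 95 mm: the block extends into the web. Split into flange-overhang and web parts.
C_f = 0.85 f'_c (b_f − b_w) h_f = 0.85 × 24.7 × (620 − 290) × 95 = 658193 N.
Remaining web compression depth: a_w = (T − C_f)/(0.85 f'_c b_w) = (1633800 − 658193)/(0.85 × 24.7 × 290) = 160.24 mm.
M_n = C_f(d − h_f/2) + (T − C_f)(d − a_w/2) = 658193 × (620 − 47.5) + 975607 × (620 − 80.12) = 376.82 + 526.71 = 903.53 × 10⁶ N·mm.
M_n = 903.53 kN·m.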